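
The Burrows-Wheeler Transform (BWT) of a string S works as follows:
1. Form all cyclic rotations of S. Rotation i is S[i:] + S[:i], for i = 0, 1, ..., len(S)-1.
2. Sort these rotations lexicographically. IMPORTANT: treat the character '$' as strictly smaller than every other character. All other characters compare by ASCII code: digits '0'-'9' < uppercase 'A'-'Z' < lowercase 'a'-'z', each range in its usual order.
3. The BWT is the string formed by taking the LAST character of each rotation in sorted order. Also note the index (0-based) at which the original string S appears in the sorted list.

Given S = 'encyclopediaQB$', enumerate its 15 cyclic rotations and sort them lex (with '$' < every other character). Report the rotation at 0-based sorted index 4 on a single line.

All 15 rotations (rotation i = S[i:]+S[:i]):
  rot[0] = encyclopediaQB$
  rot[1] = ncyclopediaQB$e
  rot[2] = cyclopediaQB$en
  rot[3] = yclopediaQB$enc
  rot[4] = clopediaQB$ency
  rot[5] = lopediaQB$encyc
  rot[6] = opediaQB$encycl
  rot[7] = pediaQB$encyclo
  rot[8] = ediaQB$encyclop
  rot[9] = diaQB$encyclope
  rot[10] = iaQB$encycloped
  rot[11] = aQB$encyclopedi
  rot[12] = QB$encyclopedia
  rot[13] = B$encyclopediaQ
  rot[14] = $encyclopediaQB
Sorted (with $ < everything):
  sorted[0] = $encyclopediaQB
  sorted[1] = B$encyclopediaQ
  sorted[2] = QB$encyclopedia
  sorted[3] = aQB$encyclopedi
  sorted[4] = clopediaQB$ency
  sorted[5] = cyclopediaQB$en
  sorted[6] = diaQB$encyclope
  sorted[7] = ediaQB$encyclop
  sorted[8] = encyclopediaQB$
  sorted[9] = iaQB$encycloped
  sorted[10] = lopediaQB$encyc
  sorted[11] = ncyclopediaQB$e
  sorted[12] = opediaQB$encycl
  sorted[13] = pediaQB$encyclo
  sorted[14] = yclopediaQB$enc
sorted[4] = clopediaQB$ency

Answer: clopediaQB$ency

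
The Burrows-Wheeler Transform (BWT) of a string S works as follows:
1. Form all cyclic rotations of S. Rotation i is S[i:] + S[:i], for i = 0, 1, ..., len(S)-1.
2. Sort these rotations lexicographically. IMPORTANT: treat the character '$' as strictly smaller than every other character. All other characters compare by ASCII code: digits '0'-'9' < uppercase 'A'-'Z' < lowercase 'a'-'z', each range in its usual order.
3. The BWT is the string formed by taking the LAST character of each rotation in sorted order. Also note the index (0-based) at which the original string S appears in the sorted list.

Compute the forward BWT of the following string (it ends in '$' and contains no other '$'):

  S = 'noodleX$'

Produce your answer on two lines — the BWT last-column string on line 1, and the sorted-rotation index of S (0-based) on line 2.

All 8 rotations (rotation i = S[i:]+S[:i]):
  rot[0] = noodleX$
  rot[1] = oodleX$n
  rot[2] = odleX$no
  rot[3] = dleX$noo
  rot[4] = leX$nood
  rot[5] = eX$noodl
  rot[6] = X$noodle
  rot[7] = $noodleX
Sorted (with $ < everything):
  sorted[0] = $noodleX  (last char: 'X')
  sorted[1] = X$noodle  (last char: 'e')
  sorted[2] = dleX$noo  (last char: 'o')
  sorted[3] = eX$noodl  (last char: 'l')
  sorted[4] = leX$nood  (last char: 'd')
  sorted[5] = noodleX$  (last char: '$')
  sorted[6] = odleX$no  (last char: 'o')
  sorted[7] = oodleX$n  (last char: 'n')
Last column: Xeold$on
Original string S is at sorted index 5

Answer: Xeold$on
5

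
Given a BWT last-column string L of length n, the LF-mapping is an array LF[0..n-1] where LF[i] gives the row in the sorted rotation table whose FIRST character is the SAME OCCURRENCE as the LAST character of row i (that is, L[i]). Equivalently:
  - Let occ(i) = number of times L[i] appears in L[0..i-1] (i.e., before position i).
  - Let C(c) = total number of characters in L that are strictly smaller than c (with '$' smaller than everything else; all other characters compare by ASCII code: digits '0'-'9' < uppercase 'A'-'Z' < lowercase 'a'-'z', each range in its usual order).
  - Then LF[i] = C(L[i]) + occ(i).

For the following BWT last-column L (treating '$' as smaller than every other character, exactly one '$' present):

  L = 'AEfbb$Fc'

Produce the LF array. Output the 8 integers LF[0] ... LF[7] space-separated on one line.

Char counts: '$':1, 'A':1, 'E':1, 'F':1, 'b':2, 'c':1, 'f':1
C (first-col start): C('$')=0, C('A')=1, C('E')=2, C('F')=3, C('b')=4, C('c')=6, C('f')=7
L[0]='A': occ=0, LF[0]=C('A')+0=1+0=1
L[1]='E': occ=0, LF[1]=C('E')+0=2+0=2
L[2]='f': occ=0, LF[2]=C('f')+0=7+0=7
L[3]='b': occ=0, LF[3]=C('b')+0=4+0=4
L[4]='b': occ=1, LF[4]=C('b')+1=4+1=5
L[5]='$': occ=0, LF[5]=C('$')+0=0+0=0
L[6]='F': occ=0, LF[6]=C('F')+0=3+0=3
L[7]='c': occ=0, LF[7]=C('c')+0=6+0=6

Answer: 1 2 7 4 5 0 3 6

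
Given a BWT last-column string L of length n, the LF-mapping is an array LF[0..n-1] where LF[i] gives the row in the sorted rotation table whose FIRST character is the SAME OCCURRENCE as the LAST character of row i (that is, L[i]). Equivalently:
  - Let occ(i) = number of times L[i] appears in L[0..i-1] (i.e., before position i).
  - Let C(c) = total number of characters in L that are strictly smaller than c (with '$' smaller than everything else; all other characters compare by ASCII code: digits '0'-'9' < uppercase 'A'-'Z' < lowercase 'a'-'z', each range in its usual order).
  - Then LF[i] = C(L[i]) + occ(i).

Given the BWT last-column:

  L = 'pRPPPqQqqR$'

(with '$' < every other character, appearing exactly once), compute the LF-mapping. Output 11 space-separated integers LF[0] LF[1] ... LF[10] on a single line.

Char counts: '$':1, 'P':3, 'Q':1, 'R':2, 'p':1, 'q':3
C (first-col start): C('$')=0, C('P')=1, C('Q')=4, C('R')=5, C('p')=7, C('q')=8
L[0]='p': occ=0, LF[0]=C('p')+0=7+0=7
L[1]='R': occ=0, LF[1]=C('R')+0=5+0=5
L[2]='P': occ=0, LF[2]=C('P')+0=1+0=1
L[3]='P': occ=1, LF[3]=C('P')+1=1+1=2
L[4]='P': occ=2, LF[4]=C('P')+2=1+2=3
L[5]='q': occ=0, LF[5]=C('q')+0=8+0=8
L[6]='Q': occ=0, LF[6]=C('Q')+0=4+0=4
L[7]='q': occ=1, LF[7]=C('q')+1=8+1=9
L[8]='q': occ=2, LF[8]=C('q')+2=8+2=10
L[9]='R': occ=1, LF[9]=C('R')+1=5+1=6
L[10]='$': occ=0, LF[10]=C('$')+0=0+0=0

Answer: 7 5 1 2 3 8 4 9 10 6 0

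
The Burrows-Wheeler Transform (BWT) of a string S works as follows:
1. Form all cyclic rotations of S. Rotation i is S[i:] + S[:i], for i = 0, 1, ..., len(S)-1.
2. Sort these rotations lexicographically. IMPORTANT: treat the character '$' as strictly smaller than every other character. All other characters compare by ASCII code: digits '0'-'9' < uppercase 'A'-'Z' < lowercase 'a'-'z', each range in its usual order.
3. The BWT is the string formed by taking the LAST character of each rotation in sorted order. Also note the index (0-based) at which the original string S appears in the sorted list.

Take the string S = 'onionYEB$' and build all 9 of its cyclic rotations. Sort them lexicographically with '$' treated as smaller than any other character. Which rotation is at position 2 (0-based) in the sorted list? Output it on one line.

All 9 rotations (rotation i = S[i:]+S[:i]):
  rot[0] = onionYEB$
  rot[1] = nionYEB$o
  rot[2] = ionYEB$on
  rot[3] = onYEB$oni
  rot[4] = nYEB$onio
  rot[5] = YEB$onion
  rot[6] = EB$onionY
  rot[7] = B$onionYE
  rot[8] = $onionYEB
Sorted (with $ < everything):
  sorted[0] = $onionYEB
  sorted[1] = B$onionYE
  sorted[2] = EB$onionY
  sorted[3] = YEB$onion
  sorted[4] = ionYEB$on
  sorted[5] = nYEB$onio
  sorted[6] = nionYEB$o
  sorted[7] = onYEB$oni
  sorted[8] = onionYEB$
sorted[2] = EB$onionY

Answer: EB$onionY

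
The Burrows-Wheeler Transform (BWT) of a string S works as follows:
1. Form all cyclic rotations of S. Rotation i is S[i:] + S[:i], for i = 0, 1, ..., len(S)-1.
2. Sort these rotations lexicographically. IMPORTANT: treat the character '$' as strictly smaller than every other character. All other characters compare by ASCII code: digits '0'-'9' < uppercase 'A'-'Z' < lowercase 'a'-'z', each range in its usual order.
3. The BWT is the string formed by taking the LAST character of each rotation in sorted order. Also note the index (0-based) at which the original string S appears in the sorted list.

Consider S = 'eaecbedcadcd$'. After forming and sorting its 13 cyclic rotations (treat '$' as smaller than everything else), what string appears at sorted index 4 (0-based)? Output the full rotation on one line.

All 13 rotations (rotation i = S[i:]+S[:i]):
  rot[0] = eaecbedcadcd$
  rot[1] = aecbedcadcd$e
  rot[2] = ecbedcadcd$ea
  rot[3] = cbedcadcd$eae
  rot[4] = bedcadcd$eaec
  rot[5] = edcadcd$eaecb
  rot[6] = dcadcd$eaecbe
  rot[7] = cadcd$eaecbed
  rot[8] = adcd$eaecbedc
  rot[9] = dcd$eaecbedca
  rot[10] = cd$eaecbedcad
  rot[11] = d$eaecbedcadc
  rot[12] = $eaecbedcadcd
Sorted (with $ < everything):
  sorted[0] = $eaecbedcadcd
  sorted[1] = adcd$eaecbedc
  sorted[2] = aecbedcadcd$e
  sorted[3] = bedcadcd$eaec
  sorted[4] = cadcd$eaecbed
  sorted[5] = cbedcadcd$eae
  sorted[6] = cd$eaecbedcad
  sorted[7] = d$eaecbedcadc
  sorted[8] = dcadcd$eaecbe
  sorted[9] = dcd$eaecbedca
  sorted[10] = eaecbedcadcd$
  sorted[11] = ecbedcadcd$ea
  sorted[12] = edcadcd$eaecb
sorted[4] = cadcd$eaecbed

Answer: cadcd$eaecbed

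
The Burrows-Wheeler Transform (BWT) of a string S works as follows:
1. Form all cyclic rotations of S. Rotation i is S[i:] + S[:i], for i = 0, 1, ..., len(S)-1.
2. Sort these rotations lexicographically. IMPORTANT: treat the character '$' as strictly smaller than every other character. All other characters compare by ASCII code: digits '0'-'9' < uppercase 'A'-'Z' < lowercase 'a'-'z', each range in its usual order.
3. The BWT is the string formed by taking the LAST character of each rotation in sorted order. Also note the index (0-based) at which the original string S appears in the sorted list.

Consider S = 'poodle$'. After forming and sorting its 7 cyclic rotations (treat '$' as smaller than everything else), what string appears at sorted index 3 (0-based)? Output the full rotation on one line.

Answer: le$pood

Derivation:
All 7 rotations (rotation i = S[i:]+S[:i]):
  rot[0] = poodle$
  rot[1] = oodle$p
  rot[2] = odle$po
  rot[3] = dle$poo
  rot[4] = le$pood
  rot[5] = e$poodl
  rot[6] = $poodle
Sorted (with $ < everything):
  sorted[0] = $poodle
  sorted[1] = dle$poo
  sorted[2] = e$poodl
  sorted[3] = le$pood
  sorted[4] = odle$po
  sorted[5] = oodle$p
  sorted[6] = poodle$
sorted[3] = le$pood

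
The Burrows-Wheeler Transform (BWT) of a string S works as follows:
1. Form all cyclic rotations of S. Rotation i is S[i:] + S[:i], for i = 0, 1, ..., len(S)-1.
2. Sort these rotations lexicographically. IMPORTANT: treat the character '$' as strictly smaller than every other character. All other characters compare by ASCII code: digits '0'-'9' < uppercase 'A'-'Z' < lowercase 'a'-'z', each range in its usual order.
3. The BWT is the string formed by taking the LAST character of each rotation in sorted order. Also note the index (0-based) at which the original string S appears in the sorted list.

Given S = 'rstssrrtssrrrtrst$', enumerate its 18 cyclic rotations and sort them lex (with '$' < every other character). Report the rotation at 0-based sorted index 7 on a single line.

Answer: rtssrrrtrst$rstssr

Derivation:
All 18 rotations (rotation i = S[i:]+S[:i]):
  rot[0] = rstssrrtssrrrtrst$
  rot[1] = stssrrtssrrrtrst$r
  rot[2] = tssrrtssrrrtrst$rs
  rot[3] = ssrrtssrrrtrst$rst
  rot[4] = srrtssrrrtrst$rsts
  rot[5] = rrtssrrrtrst$rstss
  rot[6] = rtssrrrtrst$rstssr
  rot[7] = tssrrrtrst$rstssrr
  rot[8] = ssrrrtrst$rstssrrt
  rot[9] = srrrtrst$rstssrrts
  rot[10] = rrrtrst$rstssrrtss
  rot[11] = rrtrst$rstssrrtssr
  rot[12] = rtrst$rstssrrtssrr
  rot[13] = trst$rstssrrtssrrr
  rot[14] = rst$rstssrrtssrrrt
  rot[15] = st$rstssrrtssrrrtr
  rot[16] = t$rstssrrtssrrrtrs
  rot[17] = $rstssrrtssrrrtrst
Sorted (with $ < everything):
  sorted[0] = $rstssrrtssrrrtrst
  sorted[1] = rrrtrst$rstssrrtss
  sorted[2] = rrtrst$rstssrrtssr
  sorted[3] = rrtssrrrtrst$rstss
  sorted[4] = rst$rstssrrtssrrrt
  sorted[5] = rstssrrtssrrrtrst$
  sorted[6] = rtrst$rstssrrtssrr
  sorted[7] = rtssrrrtrst$rstssr
  sorted[8] = srrrtrst$rstssrrts
  sorted[9] = srrtssrrrtrst$rsts
  sorted[10] = ssrrrtrst$rstssrrt
  sorted[11] = ssrrtssrrrtrst$rst
  sorted[12] = st$rstssrrtssrrrtr
  sorted[13] = stssrrtssrrrtrst$r
  sorted[14] = t$rstssrrtssrrrtrs
  sorted[15] = trst$rstssrrtssrrr
  sorted[16] = tssrrrtrst$rstssrr
  sorted[17] = tssrrtssrrrtrst$rs
sorted[7] = rtssrrrtrst$rstssr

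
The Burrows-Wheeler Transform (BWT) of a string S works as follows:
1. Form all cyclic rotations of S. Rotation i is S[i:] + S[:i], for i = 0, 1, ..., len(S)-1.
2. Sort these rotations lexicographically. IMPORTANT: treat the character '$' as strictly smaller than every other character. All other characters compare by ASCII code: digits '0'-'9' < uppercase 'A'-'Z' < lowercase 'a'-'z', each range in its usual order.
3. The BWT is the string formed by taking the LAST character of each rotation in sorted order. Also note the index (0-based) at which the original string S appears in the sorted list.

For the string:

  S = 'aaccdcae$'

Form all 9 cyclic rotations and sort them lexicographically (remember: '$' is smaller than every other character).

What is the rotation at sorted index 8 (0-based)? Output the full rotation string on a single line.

Answer: e$aaccdca

Derivation:
All 9 rotations (rotation i = S[i:]+S[:i]):
  rot[0] = aaccdcae$
  rot[1] = accdcae$a
  rot[2] = ccdcae$aa
  rot[3] = cdcae$aac
  rot[4] = dcae$aacc
  rot[5] = cae$aaccd
  rot[6] = ae$aaccdc
  rot[7] = e$aaccdca
  rot[8] = $aaccdcae
Sorted (with $ < everything):
  sorted[0] = $aaccdcae
  sorted[1] = aaccdcae$
  sorted[2] = accdcae$a
  sorted[3] = ae$aaccdc
  sorted[4] = cae$aaccd
  sorted[5] = ccdcae$aa
  sorted[6] = cdcae$aac
  sorted[7] = dcae$aacc
  sorted[8] = e$aaccdca
sorted[8] = e$aaccdca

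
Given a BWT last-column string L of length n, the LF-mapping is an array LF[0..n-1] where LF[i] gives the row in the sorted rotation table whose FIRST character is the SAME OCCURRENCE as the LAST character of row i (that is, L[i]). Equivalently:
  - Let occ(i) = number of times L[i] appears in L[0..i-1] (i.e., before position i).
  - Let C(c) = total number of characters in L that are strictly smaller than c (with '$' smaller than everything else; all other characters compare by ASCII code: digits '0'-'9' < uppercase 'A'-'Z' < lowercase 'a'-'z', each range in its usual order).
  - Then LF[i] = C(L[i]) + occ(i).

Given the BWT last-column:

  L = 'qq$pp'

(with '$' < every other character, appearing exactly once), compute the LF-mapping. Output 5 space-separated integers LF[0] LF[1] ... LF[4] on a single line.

Char counts: '$':1, 'p':2, 'q':2
C (first-col start): C('$')=0, C('p')=1, C('q')=3
L[0]='q': occ=0, LF[0]=C('q')+0=3+0=3
L[1]='q': occ=1, LF[1]=C('q')+1=3+1=4
L[2]='$': occ=0, LF[2]=C('$')+0=0+0=0
L[3]='p': occ=0, LF[3]=C('p')+0=1+0=1
L[4]='p': occ=1, LF[4]=C('p')+1=1+1=2

Answer: 3 4 0 1 2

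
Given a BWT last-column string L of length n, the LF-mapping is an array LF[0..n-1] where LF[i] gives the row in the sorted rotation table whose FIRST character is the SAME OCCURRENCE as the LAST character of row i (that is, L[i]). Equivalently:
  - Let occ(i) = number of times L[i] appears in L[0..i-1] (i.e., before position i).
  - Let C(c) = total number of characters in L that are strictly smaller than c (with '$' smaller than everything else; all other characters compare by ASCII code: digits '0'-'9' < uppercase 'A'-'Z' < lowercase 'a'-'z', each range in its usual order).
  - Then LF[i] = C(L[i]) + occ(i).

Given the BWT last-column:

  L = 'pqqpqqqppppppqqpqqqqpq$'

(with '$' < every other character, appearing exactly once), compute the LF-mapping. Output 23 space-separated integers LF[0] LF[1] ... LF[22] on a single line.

Char counts: '$':1, 'p':10, 'q':12
C (first-col start): C('$')=0, C('p')=1, C('q')=11
L[0]='p': occ=0, LF[0]=C('p')+0=1+0=1
L[1]='q': occ=0, LF[1]=C('q')+0=11+0=11
L[2]='q': occ=1, LF[2]=C('q')+1=11+1=12
L[3]='p': occ=1, LF[3]=C('p')+1=1+1=2
L[4]='q': occ=2, LF[4]=C('q')+2=11+2=13
L[5]='q': occ=3, LF[5]=C('q')+3=11+3=14
L[6]='q': occ=4, LF[6]=C('q')+4=11+4=15
L[7]='p': occ=2, LF[7]=C('p')+2=1+2=3
L[8]='p': occ=3, LF[8]=C('p')+3=1+3=4
L[9]='p': occ=4, LF[9]=C('p')+4=1+4=5
L[10]='p': occ=5, LF[10]=C('p')+5=1+5=6
L[11]='p': occ=6, LF[11]=C('p')+6=1+6=7
L[12]='p': occ=7, LF[12]=C('p')+7=1+7=8
L[13]='q': occ=5, LF[13]=C('q')+5=11+5=16
L[14]='q': occ=6, LF[14]=C('q')+6=11+6=17
L[15]='p': occ=8, LF[15]=C('p')+8=1+8=9
L[16]='q': occ=7, LF[16]=C('q')+7=11+7=18
L[17]='q': occ=8, LF[17]=C('q')+8=11+8=19
L[18]='q': occ=9, LF[18]=C('q')+9=11+9=20
L[19]='q': occ=10, LF[19]=C('q')+10=11+10=21
L[20]='p': occ=9, LF[20]=C('p')+9=1+9=10
L[21]='q': occ=11, LF[21]=C('q')+11=11+11=22
L[22]='$': occ=0, LF[22]=C('$')+0=0+0=0

Answer: 1 11 12 2 13 14 15 3 4 5 6 7 8 16 17 9 18 19 20 21 10 22 0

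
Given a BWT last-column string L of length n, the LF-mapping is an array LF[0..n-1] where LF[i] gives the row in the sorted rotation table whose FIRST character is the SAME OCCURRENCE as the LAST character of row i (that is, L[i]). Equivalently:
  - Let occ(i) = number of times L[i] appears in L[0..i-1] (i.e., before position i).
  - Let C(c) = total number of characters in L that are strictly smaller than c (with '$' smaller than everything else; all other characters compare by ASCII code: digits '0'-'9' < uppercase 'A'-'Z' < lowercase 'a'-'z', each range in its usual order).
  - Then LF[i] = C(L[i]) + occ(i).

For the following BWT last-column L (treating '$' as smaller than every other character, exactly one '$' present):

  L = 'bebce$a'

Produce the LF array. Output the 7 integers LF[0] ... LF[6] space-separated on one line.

Answer: 2 5 3 4 6 0 1

Derivation:
Char counts: '$':1, 'a':1, 'b':2, 'c':1, 'e':2
C (first-col start): C('$')=0, C('a')=1, C('b')=2, C('c')=4, C('e')=5
L[0]='b': occ=0, LF[0]=C('b')+0=2+0=2
L[1]='e': occ=0, LF[1]=C('e')+0=5+0=5
L[2]='b': occ=1, LF[2]=C('b')+1=2+1=3
L[3]='c': occ=0, LF[3]=C('c')+0=4+0=4
L[4]='e': occ=1, LF[4]=C('e')+1=5+1=6
L[5]='$': occ=0, LF[5]=C('$')+0=0+0=0
L[6]='a': occ=0, LF[6]=C('a')+0=1+0=1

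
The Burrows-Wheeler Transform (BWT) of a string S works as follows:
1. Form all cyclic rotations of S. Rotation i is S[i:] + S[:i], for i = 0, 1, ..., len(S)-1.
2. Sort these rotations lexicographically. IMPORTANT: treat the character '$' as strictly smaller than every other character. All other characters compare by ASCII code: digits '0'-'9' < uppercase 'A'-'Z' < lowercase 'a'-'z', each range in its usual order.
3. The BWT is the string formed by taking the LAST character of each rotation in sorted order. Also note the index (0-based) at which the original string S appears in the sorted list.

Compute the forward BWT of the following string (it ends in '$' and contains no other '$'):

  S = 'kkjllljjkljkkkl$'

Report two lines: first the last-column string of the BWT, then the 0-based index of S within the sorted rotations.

Answer: llljkk$jkkjklklj
6

Derivation:
All 16 rotations (rotation i = S[i:]+S[:i]):
  rot[0] = kkjllljjkljkkkl$
  rot[1] = kjllljjkljkkkl$k
  rot[2] = jllljjkljkkkl$kk
  rot[3] = llljjkljkkkl$kkj
  rot[4] = lljjkljkkkl$kkjl
  rot[5] = ljjkljkkkl$kkjll
  rot[6] = jjkljkkkl$kkjlll
  rot[7] = jkljkkkl$kkjlllj
  rot[8] = kljkkkl$kkjllljj
  rot[9] = ljkkkl$kkjllljjk
  rot[10] = jkkkl$kkjllljjkl
  rot[11] = kkkl$kkjllljjklj
  rot[12] = kkl$kkjllljjkljk
  rot[13] = kl$kkjllljjkljkk
  rot[14] = l$kkjllljjkljkkk
  rot[15] = $kkjllljjkljkkkl
Sorted (with $ < everything):
  sorted[0] = $kkjllljjkljkkkl  (last char: 'l')
  sorted[1] = jjkljkkkl$kkjlll  (last char: 'l')
  sorted[2] = jkkkl$kkjllljjkl  (last char: 'l')
  sorted[3] = jkljkkkl$kkjlllj  (last char: 'j')
  sorted[4] = jllljjkljkkkl$kk  (last char: 'k')
  sorted[5] = kjllljjkljkkkl$k  (last char: 'k')
  sorted[6] = kkjllljjkljkkkl$  (last char: '$')
  sorted[7] = kkkl$kkjllljjklj  (last char: 'j')
  sorted[8] = kkl$kkjllljjkljk  (last char: 'k')
  sorted[9] = kl$kkjllljjkljkk  (last char: 'k')
  sorted[10] = kljkkkl$kkjllljj  (last char: 'j')
  sorted[11] = l$kkjllljjkljkkk  (last char: 'k')
  sorted[12] = ljjkljkkkl$kkjll  (last char: 'l')
  sorted[13] = ljkkkl$kkjllljjk  (last char: 'k')
  sorted[14] = lljjkljkkkl$kkjl  (last char: 'l')
  sorted[15] = llljjkljkkkl$kkj  (last char: 'j')
Last column: llljkk$jkkjklklj
Original string S is at sorted index 6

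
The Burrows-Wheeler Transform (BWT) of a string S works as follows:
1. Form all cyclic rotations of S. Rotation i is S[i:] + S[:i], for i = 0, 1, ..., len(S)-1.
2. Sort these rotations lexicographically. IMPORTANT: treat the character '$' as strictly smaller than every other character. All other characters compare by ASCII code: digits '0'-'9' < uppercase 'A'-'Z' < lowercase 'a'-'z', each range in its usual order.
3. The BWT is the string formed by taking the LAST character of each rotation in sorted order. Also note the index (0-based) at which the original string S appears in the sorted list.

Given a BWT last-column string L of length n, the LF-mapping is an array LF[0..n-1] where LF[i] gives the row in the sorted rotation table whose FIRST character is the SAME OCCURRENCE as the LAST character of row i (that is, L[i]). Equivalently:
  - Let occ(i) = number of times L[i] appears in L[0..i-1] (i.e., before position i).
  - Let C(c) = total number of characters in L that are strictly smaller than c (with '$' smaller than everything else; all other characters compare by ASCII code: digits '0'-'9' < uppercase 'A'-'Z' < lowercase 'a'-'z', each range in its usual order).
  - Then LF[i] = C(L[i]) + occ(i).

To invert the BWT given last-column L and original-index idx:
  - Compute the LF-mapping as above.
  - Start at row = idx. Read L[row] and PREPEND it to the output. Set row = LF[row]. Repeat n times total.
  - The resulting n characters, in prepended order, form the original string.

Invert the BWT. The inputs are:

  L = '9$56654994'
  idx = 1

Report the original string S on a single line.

Answer: 465654999$

Derivation:
LF mapping: 7 0 3 5 6 4 1 8 9 2
Walk LF starting at row 1, prepending L[row]:
  step 1: row=1, L[1]='$', prepend. Next row=LF[1]=0
  step 2: row=0, L[0]='9', prepend. Next row=LF[0]=7
  step 3: row=7, L[7]='9', prepend. Next row=LF[7]=8
  step 4: row=8, L[8]='9', prepend. Next row=LF[8]=9
  step 5: row=9, L[9]='4', prepend. Next row=LF[9]=2
  step 6: row=2, L[2]='5', prepend. Next row=LF[2]=3
  step 7: row=3, L[3]='6', prepend. Next row=LF[3]=5
  step 8: row=5, L[5]='5', prepend. Next row=LF[5]=4
  step 9: row=4, L[4]='6', prepend. Next row=LF[4]=6
  step 10: row=6, L[6]='4', prepend. Next row=LF[6]=1
Reversed output: 465654999$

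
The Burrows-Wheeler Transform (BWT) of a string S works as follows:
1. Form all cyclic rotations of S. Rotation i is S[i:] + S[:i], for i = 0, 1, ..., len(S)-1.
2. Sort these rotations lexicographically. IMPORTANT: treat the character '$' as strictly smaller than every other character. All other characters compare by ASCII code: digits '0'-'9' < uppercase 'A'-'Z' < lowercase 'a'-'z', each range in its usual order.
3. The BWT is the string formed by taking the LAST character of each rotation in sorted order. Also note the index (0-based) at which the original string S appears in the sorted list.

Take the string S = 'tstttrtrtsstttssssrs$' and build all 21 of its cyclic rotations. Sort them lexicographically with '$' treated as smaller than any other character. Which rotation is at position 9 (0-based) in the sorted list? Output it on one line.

Answer: sstttssssrs$tstttrtrt

Derivation:
All 21 rotations (rotation i = S[i:]+S[:i]):
  rot[0] = tstttrtrtsstttssssrs$
  rot[1] = stttrtrtsstttssssrs$t
  rot[2] = tttrtrtsstttssssrs$ts
  rot[3] = ttrtrtsstttssssrs$tst
  rot[4] = trtrtsstttssssrs$tstt
  rot[5] = rtrtsstttssssrs$tsttt
  rot[6] = trtsstttssssrs$tstttr
  rot[7] = rtsstttssssrs$tstttrt
  rot[8] = tsstttssssrs$tstttrtr
  rot[9] = sstttssssrs$tstttrtrt
  rot[10] = stttssssrs$tstttrtrts
  rot[11] = tttssssrs$tstttrtrtss
  rot[12] = ttssssrs$tstttrtrtsst
  rot[13] = tssssrs$tstttrtrtsstt
  rot[14] = ssssrs$tstttrtrtssttt
  rot[15] = sssrs$tstttrtrtssttts
  rot[16] = ssrs$tstttrtrtsstttss
  rot[17] = srs$tstttrtrtsstttsss
  rot[18] = rs$tstttrtrtsstttssss
  rot[19] = s$tstttrtrtsstttssssr
  rot[20] = $tstttrtrtsstttssssrs
Sorted (with $ < everything):
  sorted[0] = $tstttrtrtsstttssssrs
  sorted[1] = rs$tstttrtrtsstttssss
  sorted[2] = rtrtsstttssssrs$tsttt
  sorted[3] = rtsstttssssrs$tstttrt
  sorted[4] = s$tstttrtrtsstttssssr
  sorted[5] = srs$tstttrtrtsstttsss
  sorted[6] = ssrs$tstttrtrtsstttss
  sorted[7] = sssrs$tstttrtrtssttts
  sorted[8] = ssssrs$tstttrtrtssttt
  sorted[9] = sstttssssrs$tstttrtrt
  sorted[10] = stttrtrtsstttssssrs$t
  sorted[11] = stttssssrs$tstttrtrts
  sorted[12] = trtrtsstttssssrs$tstt
  sorted[13] = trtsstttssssrs$tstttr
  sorted[14] = tssssrs$tstttrtrtsstt
  sorted[15] = tsstttssssrs$tstttrtr
  sorted[16] = tstttrtrtsstttssssrs$
  sorted[17] = ttrtrtsstttssssrs$tst
  sorted[18] = ttssssrs$tstttrtrtsst
  sorted[19] = tttrtrtsstttssssrs$ts
  sorted[20] = tttssssrs$tstttrtrtss
sorted[9] = sstttssssrs$tstttrtrt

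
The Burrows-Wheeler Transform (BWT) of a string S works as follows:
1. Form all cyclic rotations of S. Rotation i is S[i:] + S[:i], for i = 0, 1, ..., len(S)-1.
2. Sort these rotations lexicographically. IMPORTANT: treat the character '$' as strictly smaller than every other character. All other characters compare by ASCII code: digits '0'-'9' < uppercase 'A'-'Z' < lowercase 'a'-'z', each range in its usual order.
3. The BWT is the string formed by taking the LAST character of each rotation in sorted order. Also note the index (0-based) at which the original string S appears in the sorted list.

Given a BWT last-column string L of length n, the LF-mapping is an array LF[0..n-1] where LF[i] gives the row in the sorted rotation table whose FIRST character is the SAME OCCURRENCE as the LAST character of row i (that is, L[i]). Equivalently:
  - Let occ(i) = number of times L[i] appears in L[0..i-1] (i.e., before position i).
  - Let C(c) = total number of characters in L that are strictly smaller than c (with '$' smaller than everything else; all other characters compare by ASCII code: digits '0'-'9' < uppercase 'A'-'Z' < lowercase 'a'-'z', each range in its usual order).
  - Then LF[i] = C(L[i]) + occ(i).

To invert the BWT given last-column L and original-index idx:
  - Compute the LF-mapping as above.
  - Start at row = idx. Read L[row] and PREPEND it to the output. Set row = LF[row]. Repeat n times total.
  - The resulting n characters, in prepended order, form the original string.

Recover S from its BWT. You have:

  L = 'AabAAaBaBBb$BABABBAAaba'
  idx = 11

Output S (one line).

LF mapping: 1 15 20 2 3 16 8 17 9 10 21 0 11 4 12 5 13 14 6 7 18 22 19
Walk LF starting at row 11, prepending L[row]:
  step 1: row=11, L[11]='$', prepend. Next row=LF[11]=0
  step 2: row=0, L[0]='A', prepend. Next row=LF[0]=1
  step 3: row=1, L[1]='a', prepend. Next row=LF[1]=15
  step 4: row=15, L[15]='A', prepend. Next row=LF[15]=5
  step 5: row=5, L[5]='a', prepend. Next row=LF[5]=16
  step 6: row=16, L[16]='B', prepend. Next row=LF[16]=13
  step 7: row=13, L[13]='A', prepend. Next row=LF[13]=4
  step 8: row=4, L[4]='A', prepend. Next row=LF[4]=3
  step 9: row=3, L[3]='A', prepend. Next row=LF[3]=2
  step 10: row=2, L[2]='b', prepend. Next row=LF[2]=20
  step 11: row=20, L[20]='a', prepend. Next row=LF[20]=18
  step 12: row=18, L[18]='A', prepend. Next row=LF[18]=6
  step 13: row=6, L[6]='B', prepend. Next row=LF[6]=8
  step 14: row=8, L[8]='B', prepend. Next row=LF[8]=9
  step 15: row=9, L[9]='B', prepend. Next row=LF[9]=10
  step 16: row=10, L[10]='b', prepend. Next row=LF[10]=21
  step 17: row=21, L[21]='b', prepend. Next row=LF[21]=22
  step 18: row=22, L[22]='a', prepend. Next row=LF[22]=19
  step 19: row=19, L[19]='A', prepend. Next row=LF[19]=7
  step 20: row=7, L[7]='a', prepend. Next row=LF[7]=17
  step 21: row=17, L[17]='B', prepend. Next row=LF[17]=14
  step 22: row=14, L[14]='B', prepend. Next row=LF[14]=12
  step 23: row=12, L[12]='B', prepend. Next row=LF[12]=11
Reversed output: BBBaAabbBBBAabAAABaAaA$

Answer: BBBaAabbBBBAabAAABaAaA$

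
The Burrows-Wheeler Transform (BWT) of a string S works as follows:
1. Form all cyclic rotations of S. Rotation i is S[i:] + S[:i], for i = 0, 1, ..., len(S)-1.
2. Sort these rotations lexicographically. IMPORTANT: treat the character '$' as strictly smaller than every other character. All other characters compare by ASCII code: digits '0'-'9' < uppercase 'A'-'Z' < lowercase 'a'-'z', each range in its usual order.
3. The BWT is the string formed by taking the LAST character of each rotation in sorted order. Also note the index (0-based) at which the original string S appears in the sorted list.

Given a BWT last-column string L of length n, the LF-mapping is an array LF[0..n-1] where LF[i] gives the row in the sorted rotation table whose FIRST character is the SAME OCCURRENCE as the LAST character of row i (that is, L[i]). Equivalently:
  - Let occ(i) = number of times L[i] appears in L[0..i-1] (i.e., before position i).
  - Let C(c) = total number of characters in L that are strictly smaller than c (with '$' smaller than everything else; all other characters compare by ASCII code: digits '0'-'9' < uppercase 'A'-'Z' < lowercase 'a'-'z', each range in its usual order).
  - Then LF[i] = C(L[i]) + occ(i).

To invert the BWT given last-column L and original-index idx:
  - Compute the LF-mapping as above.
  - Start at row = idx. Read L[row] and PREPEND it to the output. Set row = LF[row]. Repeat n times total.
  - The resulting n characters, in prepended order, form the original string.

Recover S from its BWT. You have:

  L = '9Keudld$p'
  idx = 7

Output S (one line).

LF mapping: 1 2 5 8 3 6 4 0 7
Walk LF starting at row 7, prepending L[row]:
  step 1: row=7, L[7]='$', prepend. Next row=LF[7]=0
  step 2: row=0, L[0]='9', prepend. Next row=LF[0]=1
  step 3: row=1, L[1]='K', prepend. Next row=LF[1]=2
  step 4: row=2, L[2]='e', prepend. Next row=LF[2]=5
  step 5: row=5, L[5]='l', prepend. Next row=LF[5]=6
  step 6: row=6, L[6]='d', prepend. Next row=LF[6]=4
  step 7: row=4, L[4]='d', prepend. Next row=LF[4]=3
  step 8: row=3, L[3]='u', prepend. Next row=LF[3]=8
  step 9: row=8, L[8]='p', prepend. Next row=LF[8]=7
Reversed output: puddleK9$

Answer: puddleK9$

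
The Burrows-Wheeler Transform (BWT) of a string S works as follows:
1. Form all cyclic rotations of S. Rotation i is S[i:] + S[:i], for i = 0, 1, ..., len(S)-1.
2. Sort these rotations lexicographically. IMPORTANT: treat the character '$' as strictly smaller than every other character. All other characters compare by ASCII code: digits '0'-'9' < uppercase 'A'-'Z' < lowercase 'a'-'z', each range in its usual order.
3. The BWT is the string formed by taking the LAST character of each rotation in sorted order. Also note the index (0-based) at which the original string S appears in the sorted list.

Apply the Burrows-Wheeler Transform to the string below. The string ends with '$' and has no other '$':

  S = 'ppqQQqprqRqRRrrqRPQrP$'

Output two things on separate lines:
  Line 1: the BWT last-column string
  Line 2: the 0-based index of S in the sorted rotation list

All 22 rotations (rotation i = S[i:]+S[:i]):
  rot[0] = ppqQQqprqRqRRrrqRPQrP$
  rot[1] = pqQQqprqRqRRrrqRPQrP$p
  rot[2] = qQQqprqRqRRrrqRPQrP$pp
  rot[3] = QQqprqRqRRrrqRPQrP$ppq
  rot[4] = QqprqRqRRrrqRPQrP$ppqQ
  rot[5] = qprqRqRRrrqRPQrP$ppqQQ
  rot[6] = prqRqRRrrqRPQrP$ppqQQq
  rot[7] = rqRqRRrrqRPQrP$ppqQQqp
  rot[8] = qRqRRrrqRPQrP$ppqQQqpr
  rot[9] = RqRRrrqRPQrP$ppqQQqprq
  rot[10] = qRRrrqRPQrP$ppqQQqprqR
  rot[11] = RRrrqRPQrP$ppqQQqprqRq
  rot[12] = RrrqRPQrP$ppqQQqprqRqR
  rot[13] = rrqRPQrP$ppqQQqprqRqRR
  rot[14] = rqRPQrP$ppqQQqprqRqRRr
  rot[15] = qRPQrP$ppqQQqprqRqRRrr
  rot[16] = RPQrP$ppqQQqprqRqRRrrq
  rot[17] = PQrP$ppqQQqprqRqRRrrqR
  rot[18] = QrP$ppqQQqprqRqRRrrqRP
  rot[19] = rP$ppqQQqprqRqRRrrqRPQ
  rot[20] = P$ppqQQqprqRqRRrrqRPQr
  rot[21] = $ppqQQqprqRqRRrrqRPQrP
Sorted (with $ < everything):
  sorted[0] = $ppqQQqprqRqRRrrqRPQrP  (last char: 'P')
  sorted[1] = P$ppqQQqprqRqRRrrqRPQr  (last char: 'r')
  sorted[2] = PQrP$ppqQQqprqRqRRrrqR  (last char: 'R')
  sorted[3] = QQqprqRqRRrrqRPQrP$ppq  (last char: 'q')
  sorted[4] = QqprqRqRRrrqRPQrP$ppqQ  (last char: 'Q')
  sorted[5] = QrP$ppqQQqprqRqRRrrqRP  (last char: 'P')
  sorted[6] = RPQrP$ppqQQqprqRqRRrrq  (last char: 'q')
  sorted[7] = RRrrqRPQrP$ppqQQqprqRq  (last char: 'q')
  sorted[8] = RqRRrrqRPQrP$ppqQQqprq  (last char: 'q')
  sorted[9] = RrrqRPQrP$ppqQQqprqRqR  (last char: 'R')
  sorted[10] = ppqQQqprqRqRRrrqRPQrP$  (last char: '$')
  sorted[11] = pqQQqprqRqRRrrqRPQrP$p  (last char: 'p')
  sorted[12] = prqRqRRrrqRPQrP$ppqQQq  (last char: 'q')
  sorted[13] = qQQqprqRqRRrrqRPQrP$pp  (last char: 'p')
  sorted[14] = qRPQrP$ppqQQqprqRqRRrr  (last char: 'r')
  sorted[15] = qRRrrqRPQrP$ppqQQqprqR  (last char: 'R')
  sorted[16] = qRqRRrrqRPQrP$ppqQQqpr  (last char: 'r')
  sorted[17] = qprqRqRRrrqRPQrP$ppqQQ  (last char: 'Q')
  sorted[18] = rP$ppqQQqprqRqRRrrqRPQ  (last char: 'Q')
  sorted[19] = rqRPQrP$ppqQQqprqRqRRr  (last char: 'r')
  sorted[20] = rqRqRRrrqRPQrP$ppqQQqp  (last char: 'p')
  sorted[21] = rrqRPQrP$ppqQQqprqRqRR  (last char: 'R')
Last column: PrRqQPqqqR$pqprRrQQrpR
Original string S is at sorted index 10

Answer: PrRqQPqqqR$pqprRrQQrpR
10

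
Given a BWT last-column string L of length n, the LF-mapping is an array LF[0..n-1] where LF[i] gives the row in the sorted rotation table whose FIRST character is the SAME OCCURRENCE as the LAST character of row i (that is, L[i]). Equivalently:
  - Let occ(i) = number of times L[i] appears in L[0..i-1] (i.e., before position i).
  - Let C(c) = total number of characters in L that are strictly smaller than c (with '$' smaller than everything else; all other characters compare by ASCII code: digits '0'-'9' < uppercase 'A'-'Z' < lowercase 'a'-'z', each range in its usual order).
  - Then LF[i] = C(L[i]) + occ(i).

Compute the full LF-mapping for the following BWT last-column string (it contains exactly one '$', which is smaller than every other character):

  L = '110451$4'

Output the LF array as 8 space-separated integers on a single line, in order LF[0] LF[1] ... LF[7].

Char counts: '$':1, '0':1, '1':3, '4':2, '5':1
C (first-col start): C('$')=0, C('0')=1, C('1')=2, C('4')=5, C('5')=7
L[0]='1': occ=0, LF[0]=C('1')+0=2+0=2
L[1]='1': occ=1, LF[1]=C('1')+1=2+1=3
L[2]='0': occ=0, LF[2]=C('0')+0=1+0=1
L[3]='4': occ=0, LF[3]=C('4')+0=5+0=5
L[4]='5': occ=0, LF[4]=C('5')+0=7+0=7
L[5]='1': occ=2, LF[5]=C('1')+2=2+2=4
L[6]='$': occ=0, LF[6]=C('$')+0=0+0=0
L[7]='4': occ=1, LF[7]=C('4')+1=5+1=6

Answer: 2 3 1 5 7 4 0 6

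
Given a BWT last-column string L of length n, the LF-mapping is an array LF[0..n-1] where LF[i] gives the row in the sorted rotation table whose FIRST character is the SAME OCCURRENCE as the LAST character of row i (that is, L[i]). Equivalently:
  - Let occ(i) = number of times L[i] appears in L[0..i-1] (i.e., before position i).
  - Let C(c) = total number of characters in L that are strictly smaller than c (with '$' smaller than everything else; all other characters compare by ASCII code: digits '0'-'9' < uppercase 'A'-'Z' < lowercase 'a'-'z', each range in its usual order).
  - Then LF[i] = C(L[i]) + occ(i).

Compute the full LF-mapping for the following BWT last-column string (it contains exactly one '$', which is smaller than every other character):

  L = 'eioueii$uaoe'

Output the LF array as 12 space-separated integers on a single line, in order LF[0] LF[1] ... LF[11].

Answer: 2 5 8 10 3 6 7 0 11 1 9 4

Derivation:
Char counts: '$':1, 'a':1, 'e':3, 'i':3, 'o':2, 'u':2
C (first-col start): C('$')=0, C('a')=1, C('e')=2, C('i')=5, C('o')=8, C('u')=10
L[0]='e': occ=0, LF[0]=C('e')+0=2+0=2
L[1]='i': occ=0, LF[1]=C('i')+0=5+0=5
L[2]='o': occ=0, LF[2]=C('o')+0=8+0=8
L[3]='u': occ=0, LF[3]=C('u')+0=10+0=10
L[4]='e': occ=1, LF[4]=C('e')+1=2+1=3
L[5]='i': occ=1, LF[5]=C('i')+1=5+1=6
L[6]='i': occ=2, LF[6]=C('i')+2=5+2=7
L[7]='$': occ=0, LF[7]=C('$')+0=0+0=0
L[8]='u': occ=1, LF[8]=C('u')+1=10+1=11
L[9]='a': occ=0, LF[9]=C('a')+0=1+0=1
L[10]='o': occ=1, LF[10]=C('o')+1=8+1=9
L[11]='e': occ=2, LF[11]=C('e')+2=2+2=4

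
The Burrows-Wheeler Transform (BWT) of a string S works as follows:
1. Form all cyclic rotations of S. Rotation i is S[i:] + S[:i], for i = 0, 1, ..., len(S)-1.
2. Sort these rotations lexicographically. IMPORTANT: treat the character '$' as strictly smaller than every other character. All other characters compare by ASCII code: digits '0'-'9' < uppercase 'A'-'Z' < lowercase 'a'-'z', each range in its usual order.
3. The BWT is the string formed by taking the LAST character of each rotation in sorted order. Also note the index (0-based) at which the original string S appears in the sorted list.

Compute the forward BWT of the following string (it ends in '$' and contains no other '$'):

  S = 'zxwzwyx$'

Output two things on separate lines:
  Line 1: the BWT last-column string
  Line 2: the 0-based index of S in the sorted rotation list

Answer: xzxyzww$
7

Derivation:
All 8 rotations (rotation i = S[i:]+S[:i]):
  rot[0] = zxwzwyx$
  rot[1] = xwzwyx$z
  rot[2] = wzwyx$zx
  rot[3] = zwyx$zxw
  rot[4] = wyx$zxwz
  rot[5] = yx$zxwzw
  rot[6] = x$zxwzwy
  rot[7] = $zxwzwyx
Sorted (with $ < everything):
  sorted[0] = $zxwzwyx  (last char: 'x')
  sorted[1] = wyx$zxwz  (last char: 'z')
  sorted[2] = wzwyx$zx  (last char: 'x')
  sorted[3] = x$zxwzwy  (last char: 'y')
  sorted[4] = xwzwyx$z  (last char: 'z')
  sorted[5] = yx$zxwzw  (last char: 'w')
  sorted[6] = zwyx$zxw  (last char: 'w')
  sorted[7] = zxwzwyx$  (last char: '$')
Last column: xzxyzww$
Original string S is at sorted index 7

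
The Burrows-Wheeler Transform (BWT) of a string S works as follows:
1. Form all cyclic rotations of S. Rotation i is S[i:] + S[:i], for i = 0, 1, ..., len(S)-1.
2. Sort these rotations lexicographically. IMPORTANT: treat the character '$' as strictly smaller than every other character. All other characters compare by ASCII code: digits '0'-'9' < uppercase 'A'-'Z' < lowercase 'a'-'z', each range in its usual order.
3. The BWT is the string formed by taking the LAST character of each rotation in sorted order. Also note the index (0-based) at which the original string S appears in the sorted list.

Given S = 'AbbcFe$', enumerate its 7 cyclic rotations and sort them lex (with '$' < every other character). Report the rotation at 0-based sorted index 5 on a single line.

All 7 rotations (rotation i = S[i:]+S[:i]):
  rot[0] = AbbcFe$
  rot[1] = bbcFe$A
  rot[2] = bcFe$Ab
  rot[3] = cFe$Abb
  rot[4] = Fe$Abbc
  rot[5] = e$AbbcF
  rot[6] = $AbbcFe
Sorted (with $ < everything):
  sorted[0] = $AbbcFe
  sorted[1] = AbbcFe$
  sorted[2] = Fe$Abbc
  sorted[3] = bbcFe$A
  sorted[4] = bcFe$Ab
  sorted[5] = cFe$Abb
  sorted[6] = e$AbbcF
sorted[5] = cFe$Abb

Answer: cFe$Abb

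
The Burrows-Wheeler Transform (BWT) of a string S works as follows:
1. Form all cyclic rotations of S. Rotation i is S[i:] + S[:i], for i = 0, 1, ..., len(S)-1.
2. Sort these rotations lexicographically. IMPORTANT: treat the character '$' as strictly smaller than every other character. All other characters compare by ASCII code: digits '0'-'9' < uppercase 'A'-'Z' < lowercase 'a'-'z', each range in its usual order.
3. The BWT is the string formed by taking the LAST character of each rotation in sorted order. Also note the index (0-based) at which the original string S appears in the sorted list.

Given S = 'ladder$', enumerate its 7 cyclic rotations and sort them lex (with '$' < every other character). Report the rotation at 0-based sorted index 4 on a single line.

All 7 rotations (rotation i = S[i:]+S[:i]):
  rot[0] = ladder$
  rot[1] = adder$l
  rot[2] = dder$la
  rot[3] = der$lad
  rot[4] = er$ladd
  rot[5] = r$ladde
  rot[6] = $ladder
Sorted (with $ < everything):
  sorted[0] = $ladder
  sorted[1] = adder$l
  sorted[2] = dder$la
  sorted[3] = der$lad
  sorted[4] = er$ladd
  sorted[5] = ladder$
  sorted[6] = r$ladde
sorted[4] = er$ladd

Answer: er$ladd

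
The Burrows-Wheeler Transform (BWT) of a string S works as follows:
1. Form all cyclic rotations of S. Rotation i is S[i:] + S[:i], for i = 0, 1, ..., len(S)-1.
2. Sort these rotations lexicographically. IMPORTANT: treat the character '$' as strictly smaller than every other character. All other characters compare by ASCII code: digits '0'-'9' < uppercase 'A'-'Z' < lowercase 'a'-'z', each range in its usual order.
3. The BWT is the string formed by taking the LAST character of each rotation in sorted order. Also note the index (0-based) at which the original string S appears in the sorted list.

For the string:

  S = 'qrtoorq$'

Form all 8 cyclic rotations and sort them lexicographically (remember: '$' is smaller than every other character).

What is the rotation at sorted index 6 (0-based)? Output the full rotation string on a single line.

Answer: rtoorq$q

Derivation:
All 8 rotations (rotation i = S[i:]+S[:i]):
  rot[0] = qrtoorq$
  rot[1] = rtoorq$q
  rot[2] = toorq$qr
  rot[3] = oorq$qrt
  rot[4] = orq$qrto
  rot[5] = rq$qrtoo
  rot[6] = q$qrtoor
  rot[7] = $qrtoorq
Sorted (with $ < everything):
  sorted[0] = $qrtoorq
  sorted[1] = oorq$qrt
  sorted[2] = orq$qrto
  sorted[3] = q$qrtoor
  sorted[4] = qrtoorq$
  sorted[5] = rq$qrtoo
  sorted[6] = rtoorq$q
  sorted[7] = toorq$qr
sorted[6] = rtoorq$q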